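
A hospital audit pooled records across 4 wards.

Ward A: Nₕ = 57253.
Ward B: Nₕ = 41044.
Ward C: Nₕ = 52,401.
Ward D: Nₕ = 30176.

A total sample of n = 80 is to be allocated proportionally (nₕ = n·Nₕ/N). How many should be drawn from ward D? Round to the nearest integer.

13

N = 57253 + 41044 + 52401 + 30176 = 180874.
n_D = 80·30176/180874 = 13.347... → 13.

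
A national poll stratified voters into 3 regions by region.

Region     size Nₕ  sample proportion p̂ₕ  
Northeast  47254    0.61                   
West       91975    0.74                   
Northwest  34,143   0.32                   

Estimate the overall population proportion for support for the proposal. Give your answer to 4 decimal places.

N = 47254 + 91975 + 34143 = 173372.
Overall proportion = Σ (Nₕ/N)·p̂ₕ.
Σ Nₕp̂ₕ = 28824.94 + 68061.5 + 10925.76 = 107812.2.
107812.2 / 173372 = 0.621855... → 0.6219.

0.6219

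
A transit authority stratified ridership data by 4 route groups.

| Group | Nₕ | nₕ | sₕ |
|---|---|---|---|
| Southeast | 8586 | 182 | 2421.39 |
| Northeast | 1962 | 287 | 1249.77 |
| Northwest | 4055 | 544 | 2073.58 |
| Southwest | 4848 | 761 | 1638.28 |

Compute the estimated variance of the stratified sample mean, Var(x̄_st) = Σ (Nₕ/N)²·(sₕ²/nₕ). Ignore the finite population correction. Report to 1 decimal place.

6895.0

N = 19451; Wₕ = Nₕ/N.
group Southeast: (8586/19451)²·2421.39²/182 = 6277.0560
group Northeast: (1962/19451)²·1249.77²/287 = 55.3723
group Northwest: (4055/19451)²·2073.58²/544 = 343.5109
group Southwest: (4848/19451)²·1638.28²/761 = 219.0952
Sum = 6895.0344 → 6895.0.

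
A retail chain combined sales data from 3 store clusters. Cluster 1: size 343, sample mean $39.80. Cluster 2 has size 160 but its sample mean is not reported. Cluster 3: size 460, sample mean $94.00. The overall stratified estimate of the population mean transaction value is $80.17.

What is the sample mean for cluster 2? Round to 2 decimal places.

126.95

N = 343 + 160 + 460 = 963.
Overall total = μ·N = 80.17·963 = 77203.71.
Subtract the known strata: 343·39.80 + 460·94.00 = 56891.4.
Remaining total for cluster 2: 77203.71 − 56891.4 = 20312.31.
Divide by its size: 20312.31 / 160 = 126.9519... → 126.95.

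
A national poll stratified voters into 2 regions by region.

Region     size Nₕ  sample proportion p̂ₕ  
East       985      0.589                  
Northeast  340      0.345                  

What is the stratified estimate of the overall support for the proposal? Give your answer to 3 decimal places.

0.526

Wₕ = Nₕ/N with N = 1325: 0.7434, 0.2566.
p̂_st = 0.7434·0.589 + 0.2566·0.345 ≈ 0.52639... → 0.526.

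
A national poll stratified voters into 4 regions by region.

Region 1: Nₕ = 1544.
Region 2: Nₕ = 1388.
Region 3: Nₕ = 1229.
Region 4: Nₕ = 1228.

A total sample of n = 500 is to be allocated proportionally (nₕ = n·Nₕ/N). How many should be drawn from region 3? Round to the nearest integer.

114

N = 1544 + 1388 + 1229 + 1228 = 5389.
n_3 = 500·1229/5389 = 114.029... → 114.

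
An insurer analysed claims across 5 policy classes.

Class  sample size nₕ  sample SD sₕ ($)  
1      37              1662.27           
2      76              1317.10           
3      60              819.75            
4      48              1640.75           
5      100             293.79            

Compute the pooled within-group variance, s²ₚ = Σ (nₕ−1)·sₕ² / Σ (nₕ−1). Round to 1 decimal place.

Degrees of freedom: 36 + 75 + 59 + 47 + 99 = 316.
Σ(nₕ−1)sₕ² = 36·2763141.5529 + 75·1734752.41 + 59·671990.0625 + 47·2692060.5625 + 99·86312.5641 = 404298730.6253.
s²ₚ = 404298730.6253 / 316 = 1279426.363... → 1279426.4.

1279426.4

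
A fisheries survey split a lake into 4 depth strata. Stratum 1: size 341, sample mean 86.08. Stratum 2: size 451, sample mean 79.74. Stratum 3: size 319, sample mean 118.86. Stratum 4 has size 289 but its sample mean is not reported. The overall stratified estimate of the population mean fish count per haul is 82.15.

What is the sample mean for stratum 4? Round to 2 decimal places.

40.75

N = 341 + 451 + 319 + 289 = 1400.
Overall total = μ·N = 82.15·1400 = 115010.
Subtract the known strata: 341·86.08 + 451·79.74 + 319·118.86 = 103232.36.
Remaining total for stratum 4: 115010 − 103232.36 = 11777.64.
Divide by its size: 11777.64 / 289 = 40.7531... → 40.75.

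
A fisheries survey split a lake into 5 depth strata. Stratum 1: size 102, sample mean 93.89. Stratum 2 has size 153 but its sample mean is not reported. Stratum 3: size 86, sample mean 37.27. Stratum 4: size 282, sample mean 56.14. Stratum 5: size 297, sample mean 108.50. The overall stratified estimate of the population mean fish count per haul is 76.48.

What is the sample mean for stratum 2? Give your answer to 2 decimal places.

62.25

N = 102 + 153 + 86 + 282 + 297 = 920.
Overall total = μ·N = 76.48·920 = 70361.6.
Subtract the known strata: 102·93.89 + 86·37.27 + 282·56.14 + 297·108.50 = 60837.98.
Remaining total for stratum 2: 70361.6 − 60837.98 = 9523.62.
Divide by its size: 9523.62 / 153 = 62.2459... → 62.25.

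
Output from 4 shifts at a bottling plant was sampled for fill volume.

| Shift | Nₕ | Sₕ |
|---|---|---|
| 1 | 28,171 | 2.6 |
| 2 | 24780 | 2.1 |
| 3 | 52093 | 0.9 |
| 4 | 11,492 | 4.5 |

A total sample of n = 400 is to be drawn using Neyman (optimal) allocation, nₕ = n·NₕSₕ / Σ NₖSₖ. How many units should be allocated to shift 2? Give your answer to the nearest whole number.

1: NₕSₕ = 28171·2.6 = 73244.6
2: NₕSₕ = 24780·2.1 = 52038
3: NₕSₕ = 52093·0.9 = 46883.7
4: NₕSₕ = 11492·4.5 = 51714
Σ NₕSₕ = 223880.3.
n_2 = 400·52038/223880.3 = 92.975... → 93.

93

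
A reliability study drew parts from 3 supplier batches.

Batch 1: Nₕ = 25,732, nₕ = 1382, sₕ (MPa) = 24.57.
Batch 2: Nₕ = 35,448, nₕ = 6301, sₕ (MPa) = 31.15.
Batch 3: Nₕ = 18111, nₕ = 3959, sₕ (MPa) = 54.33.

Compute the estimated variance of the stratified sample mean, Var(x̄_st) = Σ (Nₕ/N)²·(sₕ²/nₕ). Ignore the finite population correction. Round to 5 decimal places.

N = 79291; Wₕ = Nₕ/N.
batch 1: (25732/79291)²·24.57²/1382 = 0.04600463
batch 2: (35448/79291)²·31.15²/6301 = 0.03077814
batch 3: (18111/79291)²·54.33²/3959 = 0.03889833
Sum = 0.11568110 → 0.11568.

0.11568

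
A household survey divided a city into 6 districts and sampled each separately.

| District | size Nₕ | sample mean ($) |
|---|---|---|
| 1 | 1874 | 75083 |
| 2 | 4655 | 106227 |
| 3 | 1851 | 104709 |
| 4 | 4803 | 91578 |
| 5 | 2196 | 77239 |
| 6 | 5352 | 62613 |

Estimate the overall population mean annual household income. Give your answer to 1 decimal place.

85552.0

x̄_st = (Σ Nₕx̄ₕ) / (Σ Nₕ) = (1874·75083 + 4655·106227 + 1851·104709 + 4803·91578 + 2196·77239 + 5352·62613) / 20731
= 1773579340 / 20731 = 85552.040... → 85552.0.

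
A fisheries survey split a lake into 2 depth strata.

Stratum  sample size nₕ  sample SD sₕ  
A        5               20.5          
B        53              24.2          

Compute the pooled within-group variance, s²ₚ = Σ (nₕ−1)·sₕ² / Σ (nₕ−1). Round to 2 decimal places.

A: (5−1)·20.5² = 4·420.25 = 1681
B: (53−1)·24.2² = 52·585.64 = 30453.28
Numerator = 32134.28; denominator = Σ(nₕ−1) = 56.
s²ₚ = 32134.28/56 = 573.8264... → 573.83.

573.83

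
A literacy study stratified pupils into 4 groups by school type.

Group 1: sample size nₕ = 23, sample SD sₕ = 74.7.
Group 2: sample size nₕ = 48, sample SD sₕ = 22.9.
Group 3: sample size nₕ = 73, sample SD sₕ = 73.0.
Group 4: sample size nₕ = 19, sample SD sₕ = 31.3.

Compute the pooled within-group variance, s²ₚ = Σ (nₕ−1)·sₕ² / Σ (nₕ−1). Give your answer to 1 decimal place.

3451.1

1: (23−1)·74.7² = 22·5580.09 = 122761.98
2: (48−1)·22.9² = 47·524.41 = 24647.27
3: (73−1)·73.0² = 72·5329 = 383688
4: (19−1)·31.3² = 18·979.69 = 17634.42
Numerator = 548731.67; denominator = Σ(nₕ−1) = 159.
s²ₚ = 548731.67/159 = 3451.143... → 3451.1.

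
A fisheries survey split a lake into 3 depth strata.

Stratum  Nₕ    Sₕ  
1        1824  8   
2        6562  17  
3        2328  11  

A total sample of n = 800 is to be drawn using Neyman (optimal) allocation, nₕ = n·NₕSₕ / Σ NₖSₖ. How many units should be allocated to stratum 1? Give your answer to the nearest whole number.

77

Σ NₕSₕ = 1824·8 + 6562·17 + 2328·11 = 151754.
Share for 1: 14592/151754 = 0.09616.
n_1 = 800 × 0.09616 = 76.924... → 77.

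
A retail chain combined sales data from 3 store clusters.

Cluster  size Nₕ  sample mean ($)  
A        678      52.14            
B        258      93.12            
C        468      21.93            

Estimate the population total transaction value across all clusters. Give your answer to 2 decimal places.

A: 678·52.14 = 35350.92
B: 258·93.12 = 24024.96
C: 468·21.93 = 10263.24
τ̂ = Σ Nₕx̄ₕ = 69639.12.

69639.12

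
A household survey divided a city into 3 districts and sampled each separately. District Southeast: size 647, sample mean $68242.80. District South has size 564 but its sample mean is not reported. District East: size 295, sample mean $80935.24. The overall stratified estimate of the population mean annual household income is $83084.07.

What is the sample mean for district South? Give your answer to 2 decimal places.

N = 647 + 564 + 295 = 1506.
Overall total = μ·N = 83084.07·1506 = 125124609.42.
Subtract the known strata: 647·68242.80 + 295·80935.24 = 68028987.4.
Remaining total for district South: 125124609.42 − 68028987.4 = 57095622.02.
Divide by its size: 57095622.02 / 564 = 101233.3724... → 101233.37.

101233.37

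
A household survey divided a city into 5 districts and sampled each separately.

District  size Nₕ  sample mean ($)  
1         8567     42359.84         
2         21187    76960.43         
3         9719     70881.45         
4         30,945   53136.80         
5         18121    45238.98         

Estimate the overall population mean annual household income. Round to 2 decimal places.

N = 8567 + 21187 + 9719 + 30945 + 18121 = 88539.
The stratified mean weights each stratum mean by its population share Nₕ/N.
Σ Nₕx̄ₕ = 8567·42359.84 + 21187·76960.43 + 9719·70881.45 + 30945·53136.80 + 18121·45238.98 = 362896749.28 + 1630560630.41 + 688896812.55 + 1644318276 + 819775556.58 = 5146448024.82.
Divide by N: 5146448024.82 / 88539 = 58126.3401... → 58126.34.

58126.34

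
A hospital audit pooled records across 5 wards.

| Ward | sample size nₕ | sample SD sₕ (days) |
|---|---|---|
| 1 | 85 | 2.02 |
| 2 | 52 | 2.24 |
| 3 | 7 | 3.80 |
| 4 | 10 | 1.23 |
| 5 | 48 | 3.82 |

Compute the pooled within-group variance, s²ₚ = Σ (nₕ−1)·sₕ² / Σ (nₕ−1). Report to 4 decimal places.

7.0292

Degrees of freedom: 84 + 51 + 6 + 9 + 47 = 197.
Σ(nₕ−1)sₕ² = 84·4.0804 + 51·5.0176 + 6·14.44 + 9·1.5129 + 47·14.5924 = 1384.7501.
s²ₚ = 1384.7501 / 197 = 7.029188... → 7.0292.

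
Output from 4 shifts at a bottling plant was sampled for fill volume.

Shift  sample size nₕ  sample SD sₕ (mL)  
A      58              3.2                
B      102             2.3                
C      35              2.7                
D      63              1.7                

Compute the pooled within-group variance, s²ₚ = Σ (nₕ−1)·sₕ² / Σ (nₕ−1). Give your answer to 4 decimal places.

6.0827

Degrees of freedom: 57 + 101 + 34 + 62 = 254.
Σ(nₕ−1)sₕ² = 57·10.24 + 101·5.29 + 34·7.29 + 62·2.89 = 1545.01.
s²ₚ = 1545.01 / 254 = 6.082717... → 6.0827.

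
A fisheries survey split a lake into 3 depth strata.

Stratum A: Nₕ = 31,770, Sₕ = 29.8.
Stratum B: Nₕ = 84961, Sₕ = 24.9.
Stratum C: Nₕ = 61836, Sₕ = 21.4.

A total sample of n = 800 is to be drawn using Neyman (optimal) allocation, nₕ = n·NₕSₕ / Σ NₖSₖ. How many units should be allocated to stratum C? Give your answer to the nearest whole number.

A: NₕSₕ = 31770·29.8 = 946746
B: NₕSₕ = 84961·24.9 = 2115528.9
C: NₕSₕ = 61836·21.4 = 1323290.4
Σ NₕSₕ = 4385565.3.
n_C = 800·1323290.4/4385565.3 = 241.390... → 241.

241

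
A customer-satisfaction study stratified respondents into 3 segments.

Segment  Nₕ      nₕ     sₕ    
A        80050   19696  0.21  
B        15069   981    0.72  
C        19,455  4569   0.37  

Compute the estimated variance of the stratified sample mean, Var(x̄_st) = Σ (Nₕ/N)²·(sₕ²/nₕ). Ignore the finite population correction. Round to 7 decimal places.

0.0000111

N = 114574. Term for each stratum: Wₕ²sₕ²/nₕ.
Var(x̄_st) = 0.0000010930 + 0.0000091410 + 0.0000008639 = 0.0000110979 → 0.0000111.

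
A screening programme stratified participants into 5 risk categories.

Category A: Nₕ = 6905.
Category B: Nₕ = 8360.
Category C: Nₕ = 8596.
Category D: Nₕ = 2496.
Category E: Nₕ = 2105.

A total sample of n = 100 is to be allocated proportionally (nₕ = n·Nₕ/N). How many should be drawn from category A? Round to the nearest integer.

N = 6905 + 8360 + 8596 + 2496 + 2105 = 28462.
n_A = 100·6905/28462 = 24.260... → 24.

24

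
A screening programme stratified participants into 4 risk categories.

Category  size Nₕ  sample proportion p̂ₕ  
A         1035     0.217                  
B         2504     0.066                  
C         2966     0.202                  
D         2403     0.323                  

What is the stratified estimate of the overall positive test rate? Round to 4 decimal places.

0.1982

Wₕ = Nₕ/N with N = 8908: 0.1162, 0.2811, 0.3330, 0.2698.
p̂_st = 0.1162·0.217 + 0.2811·0.066 + 0.3330·0.202 + 0.2698·0.323 ≈ 0.198154... → 0.1982.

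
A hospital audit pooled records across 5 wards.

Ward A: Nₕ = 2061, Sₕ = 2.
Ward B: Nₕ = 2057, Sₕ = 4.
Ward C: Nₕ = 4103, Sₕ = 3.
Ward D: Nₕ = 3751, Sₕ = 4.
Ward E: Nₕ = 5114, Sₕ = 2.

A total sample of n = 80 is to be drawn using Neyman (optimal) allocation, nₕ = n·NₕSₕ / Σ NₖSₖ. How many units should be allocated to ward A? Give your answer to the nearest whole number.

7

Σ NₕSₕ = 2061·2 + 2057·4 + 4103·3 + 3751·4 + 5114·2 = 49891.
Share for A: 4122/49891 = 0.08262.
n_A = 80 × 0.08262 = 6.610... → 7.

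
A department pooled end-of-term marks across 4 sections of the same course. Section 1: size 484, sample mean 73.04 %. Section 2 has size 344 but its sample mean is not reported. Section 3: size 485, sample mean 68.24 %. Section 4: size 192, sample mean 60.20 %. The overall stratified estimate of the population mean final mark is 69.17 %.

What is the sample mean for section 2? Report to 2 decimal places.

70.04

N = 484 + 344 + 485 + 192 = 1505.
Overall total = μ·N = 69.17·1505 = 104100.85.
Subtract the known strata: 484·73.04 + 485·68.24 + 192·60.20 = 80006.16.
Remaining total for section 2: 104100.85 − 80006.16 = 24094.69.
Divide by its size: 24094.69 / 344 = 70.0427... → 70.04.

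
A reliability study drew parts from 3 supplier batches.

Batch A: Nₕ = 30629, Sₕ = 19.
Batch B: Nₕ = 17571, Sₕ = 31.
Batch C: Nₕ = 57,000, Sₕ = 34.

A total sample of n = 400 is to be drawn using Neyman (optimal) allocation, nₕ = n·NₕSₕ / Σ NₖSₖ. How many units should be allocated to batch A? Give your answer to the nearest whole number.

Σ NₕSₕ = 30629·19 + 17571·31 + 57000·34 = 3064652.
Share for A: 581951/3064652 = 0.18989.
n_A = 400 × 0.18989 = 75.957... → 76.

76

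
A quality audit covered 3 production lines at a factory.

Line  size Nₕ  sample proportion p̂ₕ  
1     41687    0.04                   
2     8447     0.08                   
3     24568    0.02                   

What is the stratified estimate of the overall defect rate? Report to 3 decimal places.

Wₕ = Nₕ/N with N = 74702: 0.5580, 0.1131, 0.3289.
p̂_st = 0.5580·0.04 + 0.1131·0.08 + 0.3289·0.02 ≈ 0.03795... → 0.038.

0.038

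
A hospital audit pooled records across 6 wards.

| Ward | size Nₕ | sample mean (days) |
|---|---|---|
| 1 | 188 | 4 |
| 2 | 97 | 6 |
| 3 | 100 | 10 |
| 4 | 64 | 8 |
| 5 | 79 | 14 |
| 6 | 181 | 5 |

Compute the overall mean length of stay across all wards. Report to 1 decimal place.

x̄_st = (Σ Nₕx̄ₕ) / (Σ Nₕ) = (188·4 + 97·6 + 100·10 + 64·8 + 79·14 + 181·5) / 709
= 4857 / 709 = 6.850... → 6.9.

6.9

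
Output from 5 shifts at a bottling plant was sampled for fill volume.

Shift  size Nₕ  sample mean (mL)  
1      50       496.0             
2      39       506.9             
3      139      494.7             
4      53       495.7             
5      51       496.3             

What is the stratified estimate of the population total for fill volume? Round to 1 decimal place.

1: 50·496.0 = 24800
2: 39·506.9 = 19769.1
3: 139·494.7 = 68763.3
4: 53·495.7 = 26272.1
5: 51·496.3 = 25311.3
τ̂ = Σ Nₕx̄ₕ = 164915.8.

164915.8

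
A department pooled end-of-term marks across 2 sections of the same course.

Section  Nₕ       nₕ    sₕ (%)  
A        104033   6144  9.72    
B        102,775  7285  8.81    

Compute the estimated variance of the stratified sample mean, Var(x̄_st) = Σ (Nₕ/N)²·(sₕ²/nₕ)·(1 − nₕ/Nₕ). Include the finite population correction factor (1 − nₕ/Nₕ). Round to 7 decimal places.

N = 206808; Wₕ = Nₕ/N.
section A: (104033/206808)²·9.72²/6144·(1 − 6144/104033) = 0.0036614379
section B: (102775/206808)²·8.81²/7285·(1 − 7285/102775) = 0.0024447416
Sum = 0.0061061795 → 0.0061062.

0.0061062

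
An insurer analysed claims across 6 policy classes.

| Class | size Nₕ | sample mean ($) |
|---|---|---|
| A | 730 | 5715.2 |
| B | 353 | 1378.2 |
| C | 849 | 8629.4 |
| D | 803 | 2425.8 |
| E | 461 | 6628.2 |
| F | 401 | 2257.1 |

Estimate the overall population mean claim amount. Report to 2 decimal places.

N = 3597; weights Wₕ = Nₕ/N = (0.2029, 0.0981, 0.2360, 0.2232, 0.1282, 0.1115).
x̄_st = Σ Wₕ·x̄ₕ = 0.2029·5715.2 + 0.0981·1378.2 + 0.2360·8629.4 + 0.2232·2425.8 + 0.1282·6628.2 + 0.1115·2257.1 ≈ 4974.5832...
→ 4974.58.

4974.58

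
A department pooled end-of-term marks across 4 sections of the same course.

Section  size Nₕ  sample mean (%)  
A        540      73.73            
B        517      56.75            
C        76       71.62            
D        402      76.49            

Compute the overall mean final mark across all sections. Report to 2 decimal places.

68.63

N = 540 + 517 + 76 + 402 = 1535.
Overall mean = Σ (Nₕ/N)·x̄ₕ — weight by population share, not a simple average.
Σ Nₕx̄ₕ = 540·73.73 + 517·56.75 + 76·71.62 + 402·76.49 = 39814.2 + 29339.75 + 5443.12 + 30748.98 = 105346.05.
Divide by N: 105346.05 / 1535 = 68.6293... → 68.63.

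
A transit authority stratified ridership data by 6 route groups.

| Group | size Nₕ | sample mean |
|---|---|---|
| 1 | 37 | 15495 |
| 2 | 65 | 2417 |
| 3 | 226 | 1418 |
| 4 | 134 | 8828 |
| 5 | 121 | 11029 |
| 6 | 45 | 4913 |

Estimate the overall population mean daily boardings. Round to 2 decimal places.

6034.13

N = 37 + 65 + 226 + 134 + 121 + 45 = 628.
Overall mean = Σ (Nₕ/N)·x̄ₕ — weight by population share, not a simple average.
Σ Nₕx̄ₕ = 37·15495 + 65·2417 + 226·1418 + 134·8828 + 121·11029 + 45·4913 = 573315 + 157105 + 320468 + 1182952 + 1334509 + 221085 = 3789434.
Divide by N: 3789434 / 628 = 6034.1306... → 6034.13.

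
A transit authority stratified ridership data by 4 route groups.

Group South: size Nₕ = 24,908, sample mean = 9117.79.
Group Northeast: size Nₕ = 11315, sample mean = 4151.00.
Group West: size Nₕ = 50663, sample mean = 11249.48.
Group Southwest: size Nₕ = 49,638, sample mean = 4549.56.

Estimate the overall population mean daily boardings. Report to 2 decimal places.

7836.26

N = 24908 + 11315 + 50663 + 49638 = 136524.
The stratified mean weights each stratum mean by its population share Nₕ/N.
Σ Nₕx̄ₕ = 24908·9117.79 + 11315·4151.00 + 50663·11249.48 + 49638·4549.56 = 227105913.32 + 46968565 + 569932405.24 + 225831059.28 = 1069837942.84.
Divide by N: 1069837942.84 / 136524 = 7836.2628... → 7836.26.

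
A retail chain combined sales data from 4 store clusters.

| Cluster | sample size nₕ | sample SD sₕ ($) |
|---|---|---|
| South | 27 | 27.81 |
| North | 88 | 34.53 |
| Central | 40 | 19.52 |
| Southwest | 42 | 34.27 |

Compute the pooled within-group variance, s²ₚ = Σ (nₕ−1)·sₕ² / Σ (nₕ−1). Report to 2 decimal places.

South: (27−1)·27.81² = 26·773.3961 = 20108.2986
North: (88−1)·34.53² = 87·1192.3209 = 103731.9183
Central: (40−1)·19.52² = 39·381.0304 = 14860.1856
Southwest: (42−1)·34.27² = 41·1174.4329 = 48151.7489
Numerator = 186852.1514; denominator = Σ(nₕ−1) = 193.
s²ₚ = 186852.1514/193 = 968.1459... → 968.15.

968.15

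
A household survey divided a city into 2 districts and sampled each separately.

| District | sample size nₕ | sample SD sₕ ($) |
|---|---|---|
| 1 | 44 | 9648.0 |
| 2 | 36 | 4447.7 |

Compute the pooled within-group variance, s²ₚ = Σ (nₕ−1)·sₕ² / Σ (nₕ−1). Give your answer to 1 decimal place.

Degrees of freedom: 43 + 35 = 78.
Σ(nₕ−1)sₕ² = 43·93083904 + 35·19782035.29 = 4694979107.15.
s²ₚ = 4694979107.15 / 78 = 60192039.835... → 60192039.8.

60192039.8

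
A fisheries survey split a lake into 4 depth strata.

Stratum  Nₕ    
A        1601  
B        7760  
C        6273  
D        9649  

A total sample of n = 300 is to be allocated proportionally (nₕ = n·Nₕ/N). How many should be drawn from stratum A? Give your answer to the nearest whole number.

Share of stratum A = 1601/25283 = 0.06332.
Allocate 300 × 0.06332 = 18.997... → 19.

19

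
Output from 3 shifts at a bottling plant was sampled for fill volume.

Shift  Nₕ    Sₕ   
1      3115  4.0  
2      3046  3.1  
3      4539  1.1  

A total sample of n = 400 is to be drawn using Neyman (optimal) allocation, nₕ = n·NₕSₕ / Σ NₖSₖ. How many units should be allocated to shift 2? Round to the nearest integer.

140

Σ NₕSₕ = 3115·4.0 + 3046·3.1 + 4539·1.1 = 26895.5.
Share for 2: 9442.6/26895.5 = 0.35108.
n_2 = 400 × 0.35108 = 140.434... → 140.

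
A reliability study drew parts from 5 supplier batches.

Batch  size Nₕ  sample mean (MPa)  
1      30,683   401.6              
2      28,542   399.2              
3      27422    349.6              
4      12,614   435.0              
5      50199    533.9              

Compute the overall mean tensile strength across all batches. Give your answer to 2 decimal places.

438.86

x̄_st = (Σ Nₕx̄ₕ) / (Σ Nₕ) = (30683·401.6 + 28542·399.2 + 27422·349.6 + 12614·435.0 + 50199·533.9) / 149460
= 65591326.5 / 149460 = 438.8554... → 438.86.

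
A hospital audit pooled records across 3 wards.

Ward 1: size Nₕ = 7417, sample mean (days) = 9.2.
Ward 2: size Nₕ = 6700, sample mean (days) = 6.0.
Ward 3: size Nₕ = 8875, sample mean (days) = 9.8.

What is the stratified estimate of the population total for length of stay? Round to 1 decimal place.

Estimate total by summing Nₕ·x̄ₕ over strata.
7417·9.2 + 6700·6.0 + 8875·9.8 = 68236.4 + 40200 + 86975 = 195411.4.

195411.4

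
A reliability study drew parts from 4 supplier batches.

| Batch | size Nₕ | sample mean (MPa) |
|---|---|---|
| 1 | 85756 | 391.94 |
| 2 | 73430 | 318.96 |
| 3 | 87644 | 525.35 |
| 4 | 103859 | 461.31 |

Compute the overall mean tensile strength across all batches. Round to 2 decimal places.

N = 350689; weights Wₕ = Nₕ/N = (0.2445, 0.2094, 0.2499, 0.2962).
x̄_st = Σ Wₕ·x̄ₕ = 0.2445·391.94 + 0.2094·318.96 + 0.2499·525.35 + 0.2962·461.31 ≈ 430.5450...
→ 430.55.

430.55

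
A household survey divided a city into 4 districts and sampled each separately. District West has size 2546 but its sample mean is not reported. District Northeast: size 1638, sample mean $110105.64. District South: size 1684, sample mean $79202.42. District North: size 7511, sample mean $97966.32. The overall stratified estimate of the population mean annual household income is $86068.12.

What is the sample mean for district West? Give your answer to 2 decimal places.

40043.38

Σ Nₕx̄ₕ = N·μ, so 2546·x̄_West = 13379·86068.12 − (1638·110105.64 + 1684·79202.42 + 7511·97966.32).
= 1151505377.48 − 1049554943.12 = 101950434.36.
x̄_West = 101950434.36 / 2546 = 40043.3756... → 40043.38.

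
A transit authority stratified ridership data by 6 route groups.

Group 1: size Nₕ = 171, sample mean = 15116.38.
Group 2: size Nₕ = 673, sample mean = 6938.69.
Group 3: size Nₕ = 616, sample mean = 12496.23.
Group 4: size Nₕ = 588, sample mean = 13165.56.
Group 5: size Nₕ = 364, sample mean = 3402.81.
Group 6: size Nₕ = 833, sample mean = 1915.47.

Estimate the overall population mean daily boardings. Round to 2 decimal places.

N = 3245; weights Wₕ = Nₕ/N = (0.0527, 0.2074, 0.1898, 0.1812, 0.1122, 0.2567).
x̄_st = Σ Wₕ·x̄ₕ = 0.0527·15116.38 + 0.2074·6938.69 + 0.1898·12496.23 + 0.1812·13165.56 + 0.1122·3402.81 + 0.2567·1915.47 ≈ 7866.8338...
→ 7866.83.

7866.83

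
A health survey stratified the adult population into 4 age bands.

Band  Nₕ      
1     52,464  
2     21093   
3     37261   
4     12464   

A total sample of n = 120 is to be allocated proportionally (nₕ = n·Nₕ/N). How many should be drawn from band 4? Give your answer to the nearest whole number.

12

N = 52464 + 21093 + 37261 + 12464 = 123282.
n_4 = 120·12464/123282 = 12.132... → 12.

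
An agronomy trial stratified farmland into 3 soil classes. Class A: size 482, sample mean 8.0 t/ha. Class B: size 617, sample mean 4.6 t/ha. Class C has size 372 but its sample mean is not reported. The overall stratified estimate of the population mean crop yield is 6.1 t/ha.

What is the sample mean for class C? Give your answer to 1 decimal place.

6.1

N = 482 + 617 + 372 = 1471.
Overall total = μ·N = 6.1·1471 = 8973.1.
Subtract the known strata: 482·8.0 + 617·4.6 = 6694.2.
Remaining total for class C: 8973.1 − 6694.2 = 2278.9.
Divide by its size: 2278.9 / 372 = 6.126... → 6.1.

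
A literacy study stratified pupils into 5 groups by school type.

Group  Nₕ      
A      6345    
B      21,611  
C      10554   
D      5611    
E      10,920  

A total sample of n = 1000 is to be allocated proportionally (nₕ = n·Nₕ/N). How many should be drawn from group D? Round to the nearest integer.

102

Share of group D = 5611/55041 = 0.10194.
Allocate 1000 × 0.10194 = 101.942... → 102.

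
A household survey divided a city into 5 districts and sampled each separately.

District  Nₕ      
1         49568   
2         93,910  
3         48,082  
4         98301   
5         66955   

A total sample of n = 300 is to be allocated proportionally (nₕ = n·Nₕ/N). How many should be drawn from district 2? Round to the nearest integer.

79

N = 49568 + 93910 + 48082 + 98301 + 66955 = 356816.
n_2 = 300·93910/356816 = 78.957... → 79.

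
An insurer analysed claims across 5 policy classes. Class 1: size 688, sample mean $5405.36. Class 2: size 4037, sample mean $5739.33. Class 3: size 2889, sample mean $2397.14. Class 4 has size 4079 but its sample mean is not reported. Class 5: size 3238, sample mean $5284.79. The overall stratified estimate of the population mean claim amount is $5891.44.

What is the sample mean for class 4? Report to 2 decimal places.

N = 688 + 4037 + 2889 + 4079 + 3238 = 14931.
Overall total = μ·N = 5891.44·14931 = 87965090.64.
Subtract the known strata: 688·5405.36 + 4037·5739.33 + 2889·2397.14 + 3238·5284.79 = 50926050.37.
Remaining total for class 4: 87965090.64 − 50926050.37 = 37039040.27.
Divide by its size: 37039040.27 / 4079 = 9080.4217... → 9080.42.

9080.42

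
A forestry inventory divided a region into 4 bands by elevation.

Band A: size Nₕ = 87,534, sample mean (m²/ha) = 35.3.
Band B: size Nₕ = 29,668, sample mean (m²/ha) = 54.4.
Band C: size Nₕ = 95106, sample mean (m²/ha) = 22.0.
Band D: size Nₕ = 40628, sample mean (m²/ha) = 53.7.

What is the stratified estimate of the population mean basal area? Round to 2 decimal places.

35.49

N = 252936; weights Wₕ = Nₕ/N = (0.3461, 0.1173, 0.3760, 0.1606).
x̄_st = Σ Wₕ·x̄ₕ = 0.3461·35.3 + 0.1173·54.4 + 0.3760·22.0 + 0.1606·53.7 ≈ 35.4949...
→ 35.49.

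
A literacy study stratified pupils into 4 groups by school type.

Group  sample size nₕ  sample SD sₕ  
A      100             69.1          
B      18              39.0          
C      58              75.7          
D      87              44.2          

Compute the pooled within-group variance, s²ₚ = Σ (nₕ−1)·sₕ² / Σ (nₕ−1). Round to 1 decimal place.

3834.8

Degrees of freedom: 99 + 17 + 57 + 86 = 259.
Σ(nₕ−1)sₕ² = 99·4774.81 + 17·1521 + 57·5730.49 + 86·1953.64 = 993214.16.
s²ₚ = 993214.16 / 259 = 3834.804... → 3834.8.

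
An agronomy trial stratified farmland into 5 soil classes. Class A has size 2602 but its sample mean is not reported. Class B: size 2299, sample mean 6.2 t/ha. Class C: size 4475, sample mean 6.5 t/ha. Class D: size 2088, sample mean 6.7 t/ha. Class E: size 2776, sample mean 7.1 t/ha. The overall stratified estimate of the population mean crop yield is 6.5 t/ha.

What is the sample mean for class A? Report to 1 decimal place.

6.0

Σ Nₕx̄ₕ = N·μ, so 2602·x̄_A = 14240·6.5 − (2299·6.2 + 4475·6.5 + 2088·6.7 + 2776·7.1).
= 92560 − 77040.5 = 15519.5.
x̄_A = 15519.5 / 2602 = 5.964... → 6.0.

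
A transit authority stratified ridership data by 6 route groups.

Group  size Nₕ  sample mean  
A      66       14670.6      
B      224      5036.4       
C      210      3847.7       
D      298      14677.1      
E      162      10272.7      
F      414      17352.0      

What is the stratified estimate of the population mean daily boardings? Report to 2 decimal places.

11736.62

N = 66 + 224 + 210 + 298 + 162 + 414 = 1374.
Weight each subgroup mean by Nₕ/N and sum.
Σ Nₕx̄ₕ = 66·14670.6 + 224·5036.4 + 210·3847.7 + 298·14677.1 + 162·10272.7 + 414·17352.0 = 968259.6 + 1128153.6 + 808017 + 4373775.8 + 1664177.4 + 7183728 = 16126111.4.
Divide by N: 16126111.4 / 1374 = 11736.6167... → 11736.62.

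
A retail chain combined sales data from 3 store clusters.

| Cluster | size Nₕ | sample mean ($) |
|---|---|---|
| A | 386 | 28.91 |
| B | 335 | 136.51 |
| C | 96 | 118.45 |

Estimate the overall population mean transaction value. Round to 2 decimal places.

83.55

N = 817; weights Wₕ = Nₕ/N = (0.4725, 0.4100, 0.1175).
x̄_st = Σ Wₕ·x̄ₕ = 0.4725·28.91 + 0.4100·136.51 + 0.1175·118.45 ≈ 83.5512...
→ 83.55.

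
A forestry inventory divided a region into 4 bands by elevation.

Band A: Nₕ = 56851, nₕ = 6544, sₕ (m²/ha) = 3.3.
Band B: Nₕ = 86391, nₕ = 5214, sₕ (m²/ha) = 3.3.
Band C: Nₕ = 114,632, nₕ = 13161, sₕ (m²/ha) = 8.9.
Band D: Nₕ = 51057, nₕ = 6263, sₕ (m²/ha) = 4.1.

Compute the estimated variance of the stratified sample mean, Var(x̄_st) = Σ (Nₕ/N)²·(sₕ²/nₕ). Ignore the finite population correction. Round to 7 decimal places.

0.0011217

N = 308931; Wₕ = Nₕ/N.
band A: (56851/308931)²·3.3²/6544 = 0.0000563557
band B: (86391/308931)²·3.3²/5214 = 0.0001633318
band C: (114632/308931)²·8.9²/13161 = 0.0008286667
band D: (51057/308931)²·4.1²/6263 = 0.0000733116
Sum = 0.0011216659 → 0.0011217.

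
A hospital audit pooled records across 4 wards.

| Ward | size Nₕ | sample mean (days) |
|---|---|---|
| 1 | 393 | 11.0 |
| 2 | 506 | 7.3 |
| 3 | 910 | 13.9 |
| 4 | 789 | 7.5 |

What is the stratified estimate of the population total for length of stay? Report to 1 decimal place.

26583.3

1: 393·11.0 = 4323
2: 506·7.3 = 3693.8
3: 910·13.9 = 12649
4: 789·7.5 = 5917.5
τ̂ = Σ Nₕx̄ₕ = 26583.3.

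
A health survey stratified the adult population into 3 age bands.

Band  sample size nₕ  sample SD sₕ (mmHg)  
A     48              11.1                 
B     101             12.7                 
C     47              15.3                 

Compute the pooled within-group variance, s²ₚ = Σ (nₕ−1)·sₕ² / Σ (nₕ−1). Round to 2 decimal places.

169.37

Degrees of freedom: 47 + 100 + 46 = 193.
Σ(nₕ−1)sₕ² = 47·123.21 + 100·161.29 + 46·234.09 = 32688.01.
s²ₚ = 32688.01 / 193 = 169.3679... → 169.37.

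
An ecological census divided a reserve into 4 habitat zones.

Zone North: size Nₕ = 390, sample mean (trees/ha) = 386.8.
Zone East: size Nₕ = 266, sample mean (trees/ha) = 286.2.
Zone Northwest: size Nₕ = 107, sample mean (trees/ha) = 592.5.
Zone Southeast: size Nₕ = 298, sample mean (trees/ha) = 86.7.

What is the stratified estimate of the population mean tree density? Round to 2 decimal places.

N = 1061; weights Wₕ = Nₕ/N = (0.3676, 0.2507, 0.1008, 0.2809).
x̄_st = Σ Wₕ·x̄ₕ = 0.3676·386.8 + 0.2507·286.2 + 0.1008·592.5 + 0.2809·86.7 ≈ 298.0352...
→ 298.04.

298.04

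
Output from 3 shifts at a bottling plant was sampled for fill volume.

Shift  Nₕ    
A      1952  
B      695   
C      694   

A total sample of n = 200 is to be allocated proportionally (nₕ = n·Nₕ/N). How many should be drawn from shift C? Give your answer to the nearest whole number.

N = 1952 + 695 + 694 = 3341.
n_C = 200·694/3341 = 41.544... → 42.

42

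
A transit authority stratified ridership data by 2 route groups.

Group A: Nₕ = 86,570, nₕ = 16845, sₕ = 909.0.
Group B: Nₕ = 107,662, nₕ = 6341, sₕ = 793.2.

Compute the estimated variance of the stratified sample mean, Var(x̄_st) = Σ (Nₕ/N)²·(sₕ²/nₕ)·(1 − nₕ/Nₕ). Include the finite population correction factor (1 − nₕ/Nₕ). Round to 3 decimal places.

36.538

N = 194232. Term for each stratum: Wₕ²sₕ²/nₕ·(1−nₕ/Nₕ).
Var(x̄_st) = 7.848219 + 28.689832 = 36.538051 → 36.538.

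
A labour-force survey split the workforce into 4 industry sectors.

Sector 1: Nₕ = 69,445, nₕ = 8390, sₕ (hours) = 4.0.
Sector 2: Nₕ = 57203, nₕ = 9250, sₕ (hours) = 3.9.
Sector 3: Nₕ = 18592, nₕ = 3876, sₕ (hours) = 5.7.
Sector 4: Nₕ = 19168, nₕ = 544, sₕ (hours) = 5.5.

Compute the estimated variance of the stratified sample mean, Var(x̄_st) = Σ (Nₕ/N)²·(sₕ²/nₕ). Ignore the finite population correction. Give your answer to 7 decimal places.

N = 164408. Term for each stratum: Wₕ²sₕ²/nₕ.
Var(x̄_st) = 0.0003402468 + 0.0001990578 + 0.0001071944 + 0.0007558475 = 0.0014023466 → 0.0014023.

0.0014023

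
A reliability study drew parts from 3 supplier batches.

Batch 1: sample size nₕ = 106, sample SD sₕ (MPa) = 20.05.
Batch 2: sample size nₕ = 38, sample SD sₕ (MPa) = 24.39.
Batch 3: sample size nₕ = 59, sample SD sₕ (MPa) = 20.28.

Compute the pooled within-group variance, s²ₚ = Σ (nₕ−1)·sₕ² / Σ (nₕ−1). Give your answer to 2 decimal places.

440.37

1: (106−1)·20.05² = 105·402.0025 = 42210.2625
2: (38−1)·24.39² = 37·594.8721 = 22010.2677
3: (59−1)·20.28² = 58·411.2784 = 23854.1472
Numerator = 88074.6774; denominator = Σ(nₕ−1) = 200.
s²ₚ = 88074.6774/200 = 440.3734... → 440.37.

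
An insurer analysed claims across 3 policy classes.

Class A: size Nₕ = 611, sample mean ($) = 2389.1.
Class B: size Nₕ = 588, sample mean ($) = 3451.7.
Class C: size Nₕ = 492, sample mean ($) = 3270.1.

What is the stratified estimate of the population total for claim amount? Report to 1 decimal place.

A: 611·2389.1 = 1459740.1
B: 588·3451.7 = 2029599.6
C: 492·3270.1 = 1608889.2
τ̂ = Σ Nₕx̄ₕ = 5098228.9.

5098228.9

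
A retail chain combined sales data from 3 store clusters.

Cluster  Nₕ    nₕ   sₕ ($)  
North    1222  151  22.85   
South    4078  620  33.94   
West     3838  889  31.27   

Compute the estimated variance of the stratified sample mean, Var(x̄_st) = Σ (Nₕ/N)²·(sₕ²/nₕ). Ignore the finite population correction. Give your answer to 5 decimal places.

N = 9138; Wₕ = Nₕ/N.
cluster North: (1222/9138)²·22.85²/151 = 0.06183517
cluster South: (4078/9138)²·33.94²/620 = 0.37001908
cluster West: (3838/9138)²·31.27²/889 = 0.19402676
Sum = 0.62588101 → 0.62588.

0.62588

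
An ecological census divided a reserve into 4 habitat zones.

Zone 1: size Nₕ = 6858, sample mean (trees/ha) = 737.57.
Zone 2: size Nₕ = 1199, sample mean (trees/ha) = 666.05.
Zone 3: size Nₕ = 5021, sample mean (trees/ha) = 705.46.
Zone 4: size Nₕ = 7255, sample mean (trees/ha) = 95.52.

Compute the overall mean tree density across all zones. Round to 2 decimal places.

N = 20333; weights Wₕ = Nₕ/N = (0.3373, 0.0590, 0.2469, 0.3568).
x̄_st = Σ Wₕ·x̄ₕ = 0.3373·737.57 + 0.0590·666.05 + 0.2469·705.46 + 0.3568·95.52 ≈ 496.3341...
→ 496.33.

496.33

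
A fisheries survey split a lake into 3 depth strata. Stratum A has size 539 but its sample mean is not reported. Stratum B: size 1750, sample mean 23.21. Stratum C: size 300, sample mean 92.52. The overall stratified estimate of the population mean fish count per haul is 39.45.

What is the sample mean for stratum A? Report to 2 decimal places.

62.64

N = 539 + 1750 + 300 = 2589.
Overall total = μ·N = 39.45·2589 = 102136.05.
Subtract the known strata: 1750·23.21 + 300·92.52 = 68373.5.
Remaining total for stratum A: 102136.05 − 68373.5 = 33762.55.
Divide by its size: 33762.55 / 539 = 62.6392... → 62.64.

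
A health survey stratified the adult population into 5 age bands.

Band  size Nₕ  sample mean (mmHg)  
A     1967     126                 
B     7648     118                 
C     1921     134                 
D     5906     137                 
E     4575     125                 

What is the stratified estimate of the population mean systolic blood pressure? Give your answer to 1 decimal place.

N = 1967 + 7648 + 1921 + 5906 + 4575 = 22017.
Weight each subgroup mean by Nₕ/N and sum.
Σ Nₕx̄ₕ = 1967·126 + 7648·118 + 1921·134 + 5906·137 + 4575·125 = 247842 + 902464 + 257414 + 809122 + 571875 = 2788717.
Divide by N: 2788717 / 22017 = 126.662... → 126.7.

126.7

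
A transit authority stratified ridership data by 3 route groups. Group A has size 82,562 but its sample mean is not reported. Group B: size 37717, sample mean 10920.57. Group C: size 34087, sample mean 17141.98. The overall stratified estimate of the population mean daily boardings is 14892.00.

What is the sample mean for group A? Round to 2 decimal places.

Σ Nₕx̄ₕ = N·μ, so 82562·x̄_A = 154366·14892.00 − (37717·10920.57 + 34087·17141.98).
= 2298818472 − 996209810.95 = 1302608661.05.
x̄_A = 1302608661.05 / 82562 = 15777.3390... → 15777.34.

15777.34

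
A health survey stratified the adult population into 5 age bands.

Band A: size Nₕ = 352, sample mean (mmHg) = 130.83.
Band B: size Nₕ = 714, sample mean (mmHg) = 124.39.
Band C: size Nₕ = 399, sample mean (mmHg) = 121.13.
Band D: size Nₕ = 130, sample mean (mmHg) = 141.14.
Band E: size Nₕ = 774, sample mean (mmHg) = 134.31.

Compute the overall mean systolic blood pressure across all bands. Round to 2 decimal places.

128.96

x̄_st = (Σ Nₕx̄ₕ) / (Σ Nₕ) = (352·130.83 + 714·124.39 + 399·121.13 + 130·141.14 + 774·134.31) / 2369
= 305501.63 / 2369 = 128.9581... → 128.96.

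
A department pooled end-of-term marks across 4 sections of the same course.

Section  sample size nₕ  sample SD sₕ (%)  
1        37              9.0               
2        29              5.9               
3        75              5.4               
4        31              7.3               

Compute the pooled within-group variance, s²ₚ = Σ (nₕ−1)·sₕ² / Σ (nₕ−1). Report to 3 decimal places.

45.519

1: (37−1)·9.0² = 36·81 = 2916
2: (29−1)·5.9² = 28·34.81 = 974.68
3: (75−1)·5.4² = 74·29.16 = 2157.84
4: (31−1)·7.3² = 30·53.29 = 1598.7
Numerator = 7647.22; denominator = Σ(nₕ−1) = 168.
s²ₚ = 7647.22/168 = 45.51917... → 45.519.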